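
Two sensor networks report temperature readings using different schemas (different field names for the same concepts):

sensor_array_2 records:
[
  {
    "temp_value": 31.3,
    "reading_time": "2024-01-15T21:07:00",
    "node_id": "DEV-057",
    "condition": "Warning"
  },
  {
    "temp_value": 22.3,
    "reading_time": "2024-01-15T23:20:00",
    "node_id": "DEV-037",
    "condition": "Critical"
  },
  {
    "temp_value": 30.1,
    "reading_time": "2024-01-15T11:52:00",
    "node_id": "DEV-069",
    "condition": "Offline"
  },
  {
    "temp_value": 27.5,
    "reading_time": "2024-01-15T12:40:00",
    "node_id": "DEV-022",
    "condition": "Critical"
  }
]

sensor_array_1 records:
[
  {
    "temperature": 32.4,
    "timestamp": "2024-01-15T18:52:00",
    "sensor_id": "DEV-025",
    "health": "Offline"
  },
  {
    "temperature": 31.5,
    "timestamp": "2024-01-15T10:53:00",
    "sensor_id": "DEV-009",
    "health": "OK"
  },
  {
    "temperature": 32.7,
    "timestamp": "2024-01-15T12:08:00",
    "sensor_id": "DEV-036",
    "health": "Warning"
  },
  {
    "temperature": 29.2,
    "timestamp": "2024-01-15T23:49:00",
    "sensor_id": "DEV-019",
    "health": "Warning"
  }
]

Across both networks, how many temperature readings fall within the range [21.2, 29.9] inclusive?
3

Schema mapping: "temp_value" (sensor_array_2) = "temperature" (sensor_array_1) = temperature

Readings in [21.2, 29.9] from sensor_array_2: 2
Readings in [21.2, 29.9] from sensor_array_1: 1

Total count: 2 + 1 = 3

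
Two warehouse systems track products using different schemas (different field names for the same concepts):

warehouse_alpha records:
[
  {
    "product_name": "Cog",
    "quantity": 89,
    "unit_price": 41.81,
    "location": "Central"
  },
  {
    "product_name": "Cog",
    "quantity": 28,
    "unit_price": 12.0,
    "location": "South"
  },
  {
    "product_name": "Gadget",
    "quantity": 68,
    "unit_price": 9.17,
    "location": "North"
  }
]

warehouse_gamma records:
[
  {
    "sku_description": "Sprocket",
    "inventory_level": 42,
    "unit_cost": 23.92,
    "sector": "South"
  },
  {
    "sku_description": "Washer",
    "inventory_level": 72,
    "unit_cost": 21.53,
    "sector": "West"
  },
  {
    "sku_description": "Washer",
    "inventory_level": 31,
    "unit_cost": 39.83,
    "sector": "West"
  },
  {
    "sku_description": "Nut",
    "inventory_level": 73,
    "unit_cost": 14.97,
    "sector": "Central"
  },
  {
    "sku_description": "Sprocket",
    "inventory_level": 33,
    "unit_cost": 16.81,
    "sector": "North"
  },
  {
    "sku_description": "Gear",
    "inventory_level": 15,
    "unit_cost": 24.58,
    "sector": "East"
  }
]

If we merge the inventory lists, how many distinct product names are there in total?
6

Schema mapping: "product_name" (warehouse_alpha) = "sku_description" (warehouse_gamma) = product name

Products in warehouse_alpha: ['Cog', 'Gadget']
Products in warehouse_gamma: ['Gear', 'Nut', 'Sprocket', 'Washer']

Union (unique products): ['Cog', 'Gadget', 'Gear', 'Nut', 'Sprocket', 'Washer']
Count: 6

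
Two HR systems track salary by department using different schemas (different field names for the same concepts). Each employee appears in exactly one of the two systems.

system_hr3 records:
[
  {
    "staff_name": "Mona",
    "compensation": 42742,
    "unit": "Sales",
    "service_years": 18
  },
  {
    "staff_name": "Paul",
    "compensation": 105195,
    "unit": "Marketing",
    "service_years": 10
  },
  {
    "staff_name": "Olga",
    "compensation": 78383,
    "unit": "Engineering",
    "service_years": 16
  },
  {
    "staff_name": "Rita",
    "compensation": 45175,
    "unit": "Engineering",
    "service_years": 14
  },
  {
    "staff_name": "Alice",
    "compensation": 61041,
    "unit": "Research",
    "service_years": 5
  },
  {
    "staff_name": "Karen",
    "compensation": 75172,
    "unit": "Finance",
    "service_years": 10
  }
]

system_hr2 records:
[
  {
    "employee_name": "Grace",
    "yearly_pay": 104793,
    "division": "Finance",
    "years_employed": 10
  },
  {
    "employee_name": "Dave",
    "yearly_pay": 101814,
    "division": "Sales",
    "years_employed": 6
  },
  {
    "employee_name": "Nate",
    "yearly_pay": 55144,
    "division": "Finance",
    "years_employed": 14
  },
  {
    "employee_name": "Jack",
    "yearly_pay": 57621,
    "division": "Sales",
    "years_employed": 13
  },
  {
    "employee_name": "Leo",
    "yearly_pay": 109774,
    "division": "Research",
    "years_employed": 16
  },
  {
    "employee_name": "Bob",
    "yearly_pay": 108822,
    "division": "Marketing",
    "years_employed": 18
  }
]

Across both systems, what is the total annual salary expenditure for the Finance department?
235109

Schema mappings:
- "unit" (system_hr3) = "division" (system_hr2) = department
- "compensation" (system_hr3) = "yearly_pay" (system_hr2) = salary

Finance salaries from system_hr3: 75172
Finance salaries from system_hr2: 159937

Total: 75172 + 159937 = 235109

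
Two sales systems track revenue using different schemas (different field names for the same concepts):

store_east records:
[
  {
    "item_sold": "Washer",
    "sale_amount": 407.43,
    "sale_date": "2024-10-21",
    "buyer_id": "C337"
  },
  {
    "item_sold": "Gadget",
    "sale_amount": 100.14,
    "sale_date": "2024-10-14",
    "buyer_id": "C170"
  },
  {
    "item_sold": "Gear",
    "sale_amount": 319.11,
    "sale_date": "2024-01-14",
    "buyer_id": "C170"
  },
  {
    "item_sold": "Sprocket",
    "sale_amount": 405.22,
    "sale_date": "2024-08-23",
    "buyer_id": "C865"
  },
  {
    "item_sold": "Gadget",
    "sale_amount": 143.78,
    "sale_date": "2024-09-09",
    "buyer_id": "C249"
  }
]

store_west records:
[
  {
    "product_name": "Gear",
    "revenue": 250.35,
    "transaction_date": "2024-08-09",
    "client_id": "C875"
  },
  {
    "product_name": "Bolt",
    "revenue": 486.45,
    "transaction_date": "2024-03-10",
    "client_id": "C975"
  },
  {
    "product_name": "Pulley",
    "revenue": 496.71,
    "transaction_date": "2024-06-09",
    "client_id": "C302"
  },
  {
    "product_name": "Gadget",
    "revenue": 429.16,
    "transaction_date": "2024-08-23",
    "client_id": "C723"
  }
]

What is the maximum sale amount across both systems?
496.71

Reconcile: "sale_amount" (store_east) = "revenue" (store_west) = sale amount

Maximum in store_east: 407.43
Maximum in store_west: 496.71

Overall maximum: max(407.43, 496.71) = 496.71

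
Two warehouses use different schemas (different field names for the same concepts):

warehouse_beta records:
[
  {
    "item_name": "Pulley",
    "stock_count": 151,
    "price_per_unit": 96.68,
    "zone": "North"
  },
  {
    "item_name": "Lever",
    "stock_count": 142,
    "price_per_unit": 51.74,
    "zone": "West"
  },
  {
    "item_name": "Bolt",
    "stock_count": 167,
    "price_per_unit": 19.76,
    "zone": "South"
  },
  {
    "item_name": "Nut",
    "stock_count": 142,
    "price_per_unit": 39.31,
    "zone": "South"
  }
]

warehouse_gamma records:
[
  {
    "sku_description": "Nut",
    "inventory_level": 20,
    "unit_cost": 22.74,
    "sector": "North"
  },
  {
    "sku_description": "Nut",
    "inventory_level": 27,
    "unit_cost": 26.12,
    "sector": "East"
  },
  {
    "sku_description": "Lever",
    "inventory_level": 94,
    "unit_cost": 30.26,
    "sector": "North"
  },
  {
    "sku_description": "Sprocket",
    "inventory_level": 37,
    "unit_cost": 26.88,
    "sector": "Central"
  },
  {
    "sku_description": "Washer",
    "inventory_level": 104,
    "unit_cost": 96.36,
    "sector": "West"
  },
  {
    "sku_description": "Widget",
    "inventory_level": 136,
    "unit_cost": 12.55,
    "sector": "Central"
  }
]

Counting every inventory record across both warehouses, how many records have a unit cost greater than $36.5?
4

Schema mapping: "price_per_unit" (warehouse_beta) = "unit_cost" (warehouse_gamma) = unit cost

Records > $36.5 in warehouse_beta: 3
Records > $36.5 in warehouse_gamma: 1

Total count: 3 + 1 = 4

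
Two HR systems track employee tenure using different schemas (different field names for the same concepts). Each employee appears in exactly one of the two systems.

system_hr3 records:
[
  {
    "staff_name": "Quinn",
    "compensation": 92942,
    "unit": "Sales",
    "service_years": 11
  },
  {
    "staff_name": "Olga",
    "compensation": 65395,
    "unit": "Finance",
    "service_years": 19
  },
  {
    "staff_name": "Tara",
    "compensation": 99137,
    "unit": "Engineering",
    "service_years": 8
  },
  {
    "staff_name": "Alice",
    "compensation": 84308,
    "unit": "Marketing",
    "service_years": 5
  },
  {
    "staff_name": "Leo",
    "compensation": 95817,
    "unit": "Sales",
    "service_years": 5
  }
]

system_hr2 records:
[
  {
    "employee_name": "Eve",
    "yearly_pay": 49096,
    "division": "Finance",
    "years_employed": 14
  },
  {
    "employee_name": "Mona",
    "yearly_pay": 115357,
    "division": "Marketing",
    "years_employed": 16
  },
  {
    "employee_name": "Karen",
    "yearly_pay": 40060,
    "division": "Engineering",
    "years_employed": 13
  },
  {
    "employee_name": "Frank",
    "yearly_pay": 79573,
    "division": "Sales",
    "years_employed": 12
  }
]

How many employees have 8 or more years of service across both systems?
7

Reconcile schemas: "service_years" (system_hr3) = "years_employed" (system_hr2) = years of service

From system_hr3: 3 employees with >= 8 years
From system_hr2: 4 employees with >= 8 years

Total: 3 + 4 = 7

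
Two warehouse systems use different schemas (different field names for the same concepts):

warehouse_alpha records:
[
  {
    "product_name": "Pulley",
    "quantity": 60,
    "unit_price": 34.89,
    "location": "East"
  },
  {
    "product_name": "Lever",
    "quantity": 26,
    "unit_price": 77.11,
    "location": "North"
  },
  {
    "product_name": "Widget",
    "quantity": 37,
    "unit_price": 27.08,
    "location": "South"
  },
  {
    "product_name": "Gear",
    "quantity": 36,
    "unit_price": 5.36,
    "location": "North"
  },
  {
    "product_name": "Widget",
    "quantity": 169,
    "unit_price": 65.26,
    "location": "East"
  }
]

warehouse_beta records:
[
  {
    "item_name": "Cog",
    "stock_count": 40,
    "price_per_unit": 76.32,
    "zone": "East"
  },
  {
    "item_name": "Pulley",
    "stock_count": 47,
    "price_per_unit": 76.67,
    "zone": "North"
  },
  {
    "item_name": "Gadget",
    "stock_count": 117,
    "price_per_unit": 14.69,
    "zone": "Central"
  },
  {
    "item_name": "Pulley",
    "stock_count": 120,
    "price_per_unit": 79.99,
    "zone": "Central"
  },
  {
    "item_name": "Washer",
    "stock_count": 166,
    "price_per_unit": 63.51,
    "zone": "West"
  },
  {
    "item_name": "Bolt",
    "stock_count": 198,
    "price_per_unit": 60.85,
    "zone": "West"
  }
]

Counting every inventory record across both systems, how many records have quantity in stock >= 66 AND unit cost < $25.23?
1

Schema mappings:
- "quantity" (warehouse_alpha) = "stock_count" (warehouse_beta) = quantity
- "unit_price" (warehouse_alpha) = "price_per_unit" (warehouse_beta) = unit cost

Records meeting both conditions in warehouse_alpha: 0
Records meeting both conditions in warehouse_beta: 1

Total: 0 + 1 = 1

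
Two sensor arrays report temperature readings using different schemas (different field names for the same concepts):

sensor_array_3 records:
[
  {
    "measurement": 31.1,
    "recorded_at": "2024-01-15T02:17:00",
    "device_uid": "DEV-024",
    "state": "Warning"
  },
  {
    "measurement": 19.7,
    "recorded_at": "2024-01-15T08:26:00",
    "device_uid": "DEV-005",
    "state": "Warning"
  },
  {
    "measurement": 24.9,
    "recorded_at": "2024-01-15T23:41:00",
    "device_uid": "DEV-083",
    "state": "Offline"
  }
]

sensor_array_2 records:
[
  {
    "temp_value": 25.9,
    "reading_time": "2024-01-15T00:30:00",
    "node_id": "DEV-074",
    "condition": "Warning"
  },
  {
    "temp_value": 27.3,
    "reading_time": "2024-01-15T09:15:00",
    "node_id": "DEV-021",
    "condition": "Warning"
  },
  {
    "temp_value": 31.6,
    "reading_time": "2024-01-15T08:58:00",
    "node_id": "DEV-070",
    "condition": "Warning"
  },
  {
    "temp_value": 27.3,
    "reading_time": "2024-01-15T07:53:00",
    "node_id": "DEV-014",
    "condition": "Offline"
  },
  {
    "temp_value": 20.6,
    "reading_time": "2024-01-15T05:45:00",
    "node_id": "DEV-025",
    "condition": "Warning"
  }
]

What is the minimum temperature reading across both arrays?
19.7

Schema mapping: "measurement" (sensor_array_3) = "temp_value" (sensor_array_2) = temperature reading

Minimum in sensor_array_3: 19.7
Minimum in sensor_array_2: 20.6

Overall minimum: min(19.7, 20.6) = 19.7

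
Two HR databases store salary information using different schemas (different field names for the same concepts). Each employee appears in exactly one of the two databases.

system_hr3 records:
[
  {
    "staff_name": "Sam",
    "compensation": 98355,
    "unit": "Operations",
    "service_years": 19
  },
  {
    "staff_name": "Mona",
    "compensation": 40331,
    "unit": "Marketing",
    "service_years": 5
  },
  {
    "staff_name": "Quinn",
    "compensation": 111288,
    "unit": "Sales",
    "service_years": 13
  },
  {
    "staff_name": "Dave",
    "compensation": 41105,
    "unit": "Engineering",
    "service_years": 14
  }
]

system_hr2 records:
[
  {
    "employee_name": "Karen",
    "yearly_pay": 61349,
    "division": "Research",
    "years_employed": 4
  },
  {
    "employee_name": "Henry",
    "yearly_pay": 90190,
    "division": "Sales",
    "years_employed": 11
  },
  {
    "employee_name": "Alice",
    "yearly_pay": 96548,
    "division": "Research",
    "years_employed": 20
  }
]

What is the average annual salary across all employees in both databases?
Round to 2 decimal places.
77023.71

Schema mapping: "compensation" (system_hr3) = "yearly_pay" (system_hr2) = annual salary

All salaries: [98355, 40331, 111288, 41105, 61349, 90190, 96548]
Sum: 539166
Count: 7
Average: 539166 / 7 = 77023.71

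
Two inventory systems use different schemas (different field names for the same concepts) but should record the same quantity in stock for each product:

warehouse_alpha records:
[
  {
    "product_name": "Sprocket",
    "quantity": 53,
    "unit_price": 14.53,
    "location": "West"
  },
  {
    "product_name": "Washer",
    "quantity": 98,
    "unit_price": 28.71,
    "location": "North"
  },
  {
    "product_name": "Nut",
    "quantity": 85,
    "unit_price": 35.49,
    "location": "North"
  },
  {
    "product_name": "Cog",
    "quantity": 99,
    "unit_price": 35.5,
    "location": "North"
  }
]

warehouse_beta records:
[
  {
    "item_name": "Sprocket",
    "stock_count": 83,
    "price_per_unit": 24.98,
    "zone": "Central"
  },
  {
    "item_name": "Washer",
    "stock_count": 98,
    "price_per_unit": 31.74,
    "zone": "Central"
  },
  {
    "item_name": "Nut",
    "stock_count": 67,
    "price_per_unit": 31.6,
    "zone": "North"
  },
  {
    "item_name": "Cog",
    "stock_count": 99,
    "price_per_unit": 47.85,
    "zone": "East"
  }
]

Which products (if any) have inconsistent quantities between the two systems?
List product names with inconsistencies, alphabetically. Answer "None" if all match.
Nut, Sprocket

Schema mappings:
- "product_name" (warehouse_alpha) = "item_name" (warehouse_beta) = product name
- "quantity" (warehouse_alpha) = "stock_count" (warehouse_beta) = quantity

Comparison:
  Sprocket: 53 vs 83 - MISMATCH
  Washer: 98 vs 98 - MATCH
  Nut: 85 vs 67 - MISMATCH
  Cog: 99 vs 99 - MATCH

Products with inconsistencies: Nut, Sprocket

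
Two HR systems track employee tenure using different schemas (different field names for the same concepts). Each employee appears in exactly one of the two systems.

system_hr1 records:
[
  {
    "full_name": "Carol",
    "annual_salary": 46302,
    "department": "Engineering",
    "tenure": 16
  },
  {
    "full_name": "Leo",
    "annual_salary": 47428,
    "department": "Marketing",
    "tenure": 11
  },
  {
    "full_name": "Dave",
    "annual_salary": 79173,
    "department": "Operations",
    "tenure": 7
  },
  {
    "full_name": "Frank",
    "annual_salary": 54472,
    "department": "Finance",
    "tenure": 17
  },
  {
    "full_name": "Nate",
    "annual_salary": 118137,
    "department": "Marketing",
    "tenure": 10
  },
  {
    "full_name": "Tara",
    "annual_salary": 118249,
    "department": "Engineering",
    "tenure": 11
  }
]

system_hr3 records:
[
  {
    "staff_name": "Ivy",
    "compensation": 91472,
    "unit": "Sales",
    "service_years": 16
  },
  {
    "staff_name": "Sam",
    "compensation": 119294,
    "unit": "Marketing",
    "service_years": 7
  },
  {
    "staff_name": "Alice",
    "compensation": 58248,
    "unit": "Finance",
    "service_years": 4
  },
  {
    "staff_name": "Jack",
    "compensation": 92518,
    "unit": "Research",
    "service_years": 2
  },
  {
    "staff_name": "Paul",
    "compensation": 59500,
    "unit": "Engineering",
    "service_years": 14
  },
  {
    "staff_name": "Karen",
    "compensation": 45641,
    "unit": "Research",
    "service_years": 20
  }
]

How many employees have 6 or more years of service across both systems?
10

Reconcile schemas: "tenure" (system_hr1) = "service_years" (system_hr3) = years of service

From system_hr1: 6 employees with >= 6 years
From system_hr3: 4 employees with >= 6 years

Total: 6 + 4 = 10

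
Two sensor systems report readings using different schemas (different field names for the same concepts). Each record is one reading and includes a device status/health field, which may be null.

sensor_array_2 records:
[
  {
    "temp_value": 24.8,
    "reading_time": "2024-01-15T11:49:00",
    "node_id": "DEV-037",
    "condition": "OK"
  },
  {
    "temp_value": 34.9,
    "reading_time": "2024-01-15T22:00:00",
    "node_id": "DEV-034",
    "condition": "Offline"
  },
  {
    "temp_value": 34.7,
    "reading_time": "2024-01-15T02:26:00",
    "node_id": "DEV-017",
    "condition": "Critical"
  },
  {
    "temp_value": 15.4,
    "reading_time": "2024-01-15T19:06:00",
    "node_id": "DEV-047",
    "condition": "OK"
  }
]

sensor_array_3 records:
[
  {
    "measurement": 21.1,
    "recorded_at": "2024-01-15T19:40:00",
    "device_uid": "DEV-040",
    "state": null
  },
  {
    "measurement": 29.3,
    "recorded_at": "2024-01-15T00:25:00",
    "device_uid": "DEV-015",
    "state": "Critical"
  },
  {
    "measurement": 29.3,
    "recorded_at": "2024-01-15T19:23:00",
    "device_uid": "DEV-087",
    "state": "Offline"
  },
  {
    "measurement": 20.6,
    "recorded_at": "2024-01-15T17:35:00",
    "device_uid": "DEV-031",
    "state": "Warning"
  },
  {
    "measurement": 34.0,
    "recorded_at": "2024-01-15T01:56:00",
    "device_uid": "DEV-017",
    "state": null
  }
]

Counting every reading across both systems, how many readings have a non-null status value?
7

Schema mapping: "condition" (sensor_array_2) = "state" (sensor_array_3) = status

Non-null in sensor_array_2: 4
Non-null in sensor_array_3: 3

Total non-null: 4 + 3 = 7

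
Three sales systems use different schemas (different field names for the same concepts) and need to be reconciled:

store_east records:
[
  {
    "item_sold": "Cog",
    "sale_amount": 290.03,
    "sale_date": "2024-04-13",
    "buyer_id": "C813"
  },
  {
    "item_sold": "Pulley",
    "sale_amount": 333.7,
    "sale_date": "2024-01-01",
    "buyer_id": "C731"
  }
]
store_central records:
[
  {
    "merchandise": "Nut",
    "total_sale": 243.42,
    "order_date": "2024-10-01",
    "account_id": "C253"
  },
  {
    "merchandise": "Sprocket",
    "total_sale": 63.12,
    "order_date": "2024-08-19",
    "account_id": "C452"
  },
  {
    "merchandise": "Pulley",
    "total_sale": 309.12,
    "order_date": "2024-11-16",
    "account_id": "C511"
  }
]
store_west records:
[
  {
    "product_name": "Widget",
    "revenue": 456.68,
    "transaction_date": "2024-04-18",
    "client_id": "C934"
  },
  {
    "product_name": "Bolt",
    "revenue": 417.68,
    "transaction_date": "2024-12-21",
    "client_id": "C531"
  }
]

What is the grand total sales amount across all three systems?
2113.75

Schema reconciliation - all amount fields map to sale amount:

store_east (sale_amount): 623.73
store_central (total_sale): 615.66
store_west (revenue): 874.36

Grand total: 2113.75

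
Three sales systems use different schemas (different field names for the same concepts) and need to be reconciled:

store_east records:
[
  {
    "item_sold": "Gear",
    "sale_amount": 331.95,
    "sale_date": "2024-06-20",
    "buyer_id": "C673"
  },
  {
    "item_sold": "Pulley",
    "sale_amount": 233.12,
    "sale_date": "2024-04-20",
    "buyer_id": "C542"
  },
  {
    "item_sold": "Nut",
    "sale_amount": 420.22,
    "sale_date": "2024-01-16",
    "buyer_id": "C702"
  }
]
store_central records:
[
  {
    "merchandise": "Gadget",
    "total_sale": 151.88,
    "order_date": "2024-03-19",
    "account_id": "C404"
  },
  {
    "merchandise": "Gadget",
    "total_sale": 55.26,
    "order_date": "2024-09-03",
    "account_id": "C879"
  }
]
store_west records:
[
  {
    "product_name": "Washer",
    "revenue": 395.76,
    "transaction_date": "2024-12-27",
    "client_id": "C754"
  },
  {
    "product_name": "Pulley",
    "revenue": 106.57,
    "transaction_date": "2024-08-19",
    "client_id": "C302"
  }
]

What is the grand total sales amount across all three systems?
1694.76

Schema reconciliation - all amount fields map to sale amount:

store_east (sale_amount): 985.29
store_central (total_sale): 207.14
store_west (revenue): 502.33

Grand total: 1694.76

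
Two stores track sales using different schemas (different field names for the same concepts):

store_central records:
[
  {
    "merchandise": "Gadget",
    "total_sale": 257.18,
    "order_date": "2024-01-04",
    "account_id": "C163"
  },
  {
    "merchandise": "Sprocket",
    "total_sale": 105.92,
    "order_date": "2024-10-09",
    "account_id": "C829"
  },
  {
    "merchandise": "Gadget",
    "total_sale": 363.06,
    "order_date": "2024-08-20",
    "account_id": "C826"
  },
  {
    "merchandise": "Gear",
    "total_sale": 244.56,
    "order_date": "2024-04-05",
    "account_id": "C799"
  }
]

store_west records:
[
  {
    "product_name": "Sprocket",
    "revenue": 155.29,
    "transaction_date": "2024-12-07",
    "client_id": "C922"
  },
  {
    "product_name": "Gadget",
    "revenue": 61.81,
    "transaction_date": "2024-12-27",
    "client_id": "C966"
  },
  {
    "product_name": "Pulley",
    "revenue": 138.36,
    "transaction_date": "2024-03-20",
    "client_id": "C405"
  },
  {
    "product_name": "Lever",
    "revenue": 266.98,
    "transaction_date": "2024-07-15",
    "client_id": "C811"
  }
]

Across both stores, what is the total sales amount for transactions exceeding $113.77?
1425.43

Schema mapping: "total_sale" (store_central) = "revenue" (store_west) = sale amount

Sum of sales > $113.77 in store_central: 864.8
Sum of sales > $113.77 in store_west: 560.63

Total: 864.8 + 560.63 = 1425.43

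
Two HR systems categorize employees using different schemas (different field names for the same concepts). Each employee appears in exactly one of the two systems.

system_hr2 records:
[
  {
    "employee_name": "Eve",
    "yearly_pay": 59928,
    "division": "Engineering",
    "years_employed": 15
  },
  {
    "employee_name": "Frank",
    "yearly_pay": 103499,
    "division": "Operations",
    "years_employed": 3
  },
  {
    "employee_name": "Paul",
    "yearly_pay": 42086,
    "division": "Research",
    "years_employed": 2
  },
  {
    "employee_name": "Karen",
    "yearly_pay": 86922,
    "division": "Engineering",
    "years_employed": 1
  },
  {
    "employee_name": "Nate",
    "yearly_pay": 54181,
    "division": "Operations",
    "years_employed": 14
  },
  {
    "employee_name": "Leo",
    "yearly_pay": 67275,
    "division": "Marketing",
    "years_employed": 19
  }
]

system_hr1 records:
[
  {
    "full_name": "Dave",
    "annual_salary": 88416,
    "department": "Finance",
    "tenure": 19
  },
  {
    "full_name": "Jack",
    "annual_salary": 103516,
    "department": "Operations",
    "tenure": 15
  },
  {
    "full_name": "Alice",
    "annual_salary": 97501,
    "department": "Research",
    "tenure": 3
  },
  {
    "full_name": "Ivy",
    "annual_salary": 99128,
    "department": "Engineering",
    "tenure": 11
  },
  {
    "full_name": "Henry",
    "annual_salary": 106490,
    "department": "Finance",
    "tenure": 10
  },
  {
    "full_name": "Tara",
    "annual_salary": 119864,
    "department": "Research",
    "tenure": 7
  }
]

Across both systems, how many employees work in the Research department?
3

Schema mapping: "division" (system_hr2) = "department" (system_hr1) = department

Research employees in system_hr2: 1
Research employees in system_hr1: 2

Total in Research: 1 + 2 = 3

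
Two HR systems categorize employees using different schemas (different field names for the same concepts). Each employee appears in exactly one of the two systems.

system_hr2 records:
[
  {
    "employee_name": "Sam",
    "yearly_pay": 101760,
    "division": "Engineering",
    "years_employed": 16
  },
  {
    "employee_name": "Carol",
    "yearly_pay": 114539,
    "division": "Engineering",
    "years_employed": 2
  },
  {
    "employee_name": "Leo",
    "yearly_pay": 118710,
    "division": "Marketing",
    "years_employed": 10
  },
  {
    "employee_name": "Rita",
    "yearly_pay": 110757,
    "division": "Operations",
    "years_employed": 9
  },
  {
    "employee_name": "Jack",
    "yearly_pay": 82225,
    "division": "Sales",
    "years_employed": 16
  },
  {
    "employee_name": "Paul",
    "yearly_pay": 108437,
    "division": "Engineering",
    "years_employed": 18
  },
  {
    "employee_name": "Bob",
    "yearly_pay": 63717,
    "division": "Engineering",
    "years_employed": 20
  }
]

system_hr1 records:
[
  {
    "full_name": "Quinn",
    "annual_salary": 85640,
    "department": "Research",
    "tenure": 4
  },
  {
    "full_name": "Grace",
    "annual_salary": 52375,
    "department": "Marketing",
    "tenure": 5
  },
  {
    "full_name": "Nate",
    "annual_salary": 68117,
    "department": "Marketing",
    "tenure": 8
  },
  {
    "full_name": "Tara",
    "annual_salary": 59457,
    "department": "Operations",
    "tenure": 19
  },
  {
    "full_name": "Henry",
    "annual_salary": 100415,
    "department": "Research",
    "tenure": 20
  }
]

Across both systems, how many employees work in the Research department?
2

Schema mapping: "division" (system_hr2) = "department" (system_hr1) = department

Research employees in system_hr2: 0
Research employees in system_hr1: 2

Total in Research: 0 + 2 = 2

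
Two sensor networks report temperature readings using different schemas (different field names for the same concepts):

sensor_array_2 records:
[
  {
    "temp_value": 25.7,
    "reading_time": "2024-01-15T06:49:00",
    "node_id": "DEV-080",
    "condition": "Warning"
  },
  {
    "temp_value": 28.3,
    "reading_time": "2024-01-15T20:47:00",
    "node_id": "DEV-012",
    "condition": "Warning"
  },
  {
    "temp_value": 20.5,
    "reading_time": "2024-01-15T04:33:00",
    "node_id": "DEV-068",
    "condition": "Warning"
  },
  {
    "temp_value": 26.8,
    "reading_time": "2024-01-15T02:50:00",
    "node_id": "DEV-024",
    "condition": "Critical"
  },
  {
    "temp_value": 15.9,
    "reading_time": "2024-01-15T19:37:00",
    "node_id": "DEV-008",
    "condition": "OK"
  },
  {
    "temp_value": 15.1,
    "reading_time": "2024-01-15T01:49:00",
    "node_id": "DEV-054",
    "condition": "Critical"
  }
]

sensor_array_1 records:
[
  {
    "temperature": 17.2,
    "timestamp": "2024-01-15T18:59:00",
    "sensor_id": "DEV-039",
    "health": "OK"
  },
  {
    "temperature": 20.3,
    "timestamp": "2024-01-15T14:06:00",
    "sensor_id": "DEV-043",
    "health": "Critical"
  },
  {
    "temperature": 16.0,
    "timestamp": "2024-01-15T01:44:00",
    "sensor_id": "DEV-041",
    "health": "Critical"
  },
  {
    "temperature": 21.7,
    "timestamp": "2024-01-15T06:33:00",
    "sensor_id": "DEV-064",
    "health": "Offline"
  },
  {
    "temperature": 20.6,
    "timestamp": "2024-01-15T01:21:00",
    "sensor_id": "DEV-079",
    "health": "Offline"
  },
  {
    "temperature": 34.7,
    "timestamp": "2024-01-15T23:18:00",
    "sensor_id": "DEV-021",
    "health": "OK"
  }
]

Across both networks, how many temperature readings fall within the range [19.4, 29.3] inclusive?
7

Schema mapping: "temp_value" (sensor_array_2) = "temperature" (sensor_array_1) = temperature

Readings in [19.4, 29.3] from sensor_array_2: 4
Readings in [19.4, 29.3] from sensor_array_1: 3

Total count: 4 + 3 = 7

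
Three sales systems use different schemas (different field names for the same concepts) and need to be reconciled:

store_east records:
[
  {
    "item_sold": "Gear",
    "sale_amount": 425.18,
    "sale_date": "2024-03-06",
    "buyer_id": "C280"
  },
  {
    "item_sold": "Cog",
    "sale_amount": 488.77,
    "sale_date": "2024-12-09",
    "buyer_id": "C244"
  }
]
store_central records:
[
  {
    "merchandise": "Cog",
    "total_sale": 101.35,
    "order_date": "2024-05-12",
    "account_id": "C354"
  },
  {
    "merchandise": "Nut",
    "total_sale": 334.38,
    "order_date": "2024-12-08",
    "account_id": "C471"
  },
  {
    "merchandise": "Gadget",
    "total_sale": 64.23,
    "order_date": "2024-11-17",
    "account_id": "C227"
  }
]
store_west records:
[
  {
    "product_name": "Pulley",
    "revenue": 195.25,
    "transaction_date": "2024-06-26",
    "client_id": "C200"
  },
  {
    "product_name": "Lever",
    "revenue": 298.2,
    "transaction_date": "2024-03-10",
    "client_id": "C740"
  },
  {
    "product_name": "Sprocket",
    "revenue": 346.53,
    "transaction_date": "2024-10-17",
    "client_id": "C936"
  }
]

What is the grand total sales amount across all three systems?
2253.89

Schema reconciliation - all amount fields map to sale amount:

store_east (sale_amount): 913.95
store_central (total_sale): 499.96
store_west (revenue): 839.98

Grand total: 2253.89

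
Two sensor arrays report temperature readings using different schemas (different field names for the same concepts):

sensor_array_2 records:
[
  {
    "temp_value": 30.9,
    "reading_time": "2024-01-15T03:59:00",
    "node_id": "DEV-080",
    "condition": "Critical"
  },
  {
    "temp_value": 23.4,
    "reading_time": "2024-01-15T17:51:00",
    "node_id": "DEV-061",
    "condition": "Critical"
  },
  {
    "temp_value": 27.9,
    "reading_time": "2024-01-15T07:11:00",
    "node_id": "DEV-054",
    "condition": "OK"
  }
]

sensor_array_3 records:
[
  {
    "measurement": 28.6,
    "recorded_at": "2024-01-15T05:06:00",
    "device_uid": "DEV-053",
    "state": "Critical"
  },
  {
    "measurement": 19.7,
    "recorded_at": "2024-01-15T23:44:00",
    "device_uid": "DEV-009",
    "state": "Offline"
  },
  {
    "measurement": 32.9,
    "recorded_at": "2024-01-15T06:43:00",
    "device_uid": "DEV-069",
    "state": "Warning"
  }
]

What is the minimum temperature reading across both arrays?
19.7

Schema mapping: "temp_value" (sensor_array_2) = "measurement" (sensor_array_3) = temperature reading

Minimum in sensor_array_2: 23.4
Minimum in sensor_array_3: 19.7

Overall minimum: min(23.4, 19.7) = 19.7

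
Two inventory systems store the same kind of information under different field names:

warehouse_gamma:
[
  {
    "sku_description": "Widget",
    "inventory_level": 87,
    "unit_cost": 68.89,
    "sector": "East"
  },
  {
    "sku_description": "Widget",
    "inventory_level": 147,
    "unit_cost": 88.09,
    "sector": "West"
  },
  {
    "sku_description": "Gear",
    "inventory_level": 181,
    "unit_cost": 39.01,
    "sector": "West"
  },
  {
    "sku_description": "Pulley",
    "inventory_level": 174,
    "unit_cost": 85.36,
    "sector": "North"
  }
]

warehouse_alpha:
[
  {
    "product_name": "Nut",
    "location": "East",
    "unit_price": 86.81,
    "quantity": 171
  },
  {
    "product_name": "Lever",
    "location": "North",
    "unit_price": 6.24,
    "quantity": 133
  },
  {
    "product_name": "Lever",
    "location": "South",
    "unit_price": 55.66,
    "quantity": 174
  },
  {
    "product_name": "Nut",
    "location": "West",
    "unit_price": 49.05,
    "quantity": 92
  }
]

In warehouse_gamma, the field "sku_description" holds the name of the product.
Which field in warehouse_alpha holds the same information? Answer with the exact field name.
product_name

In warehouse_gamma, "sku_description" holds the name of the product.
The fields in warehouse_alpha are: "product_name", "location", "unit_price", "quantity".
"product_name" is the match: the name refers to the same concept and its values are product-name strings (e.g. 'Lever', 'Nut').
The other fields ("location", "unit_price", "quantity") hold different kinds of data.

So "sku_description" in warehouse_gamma corresponds to "product_name" in warehouse_alpha.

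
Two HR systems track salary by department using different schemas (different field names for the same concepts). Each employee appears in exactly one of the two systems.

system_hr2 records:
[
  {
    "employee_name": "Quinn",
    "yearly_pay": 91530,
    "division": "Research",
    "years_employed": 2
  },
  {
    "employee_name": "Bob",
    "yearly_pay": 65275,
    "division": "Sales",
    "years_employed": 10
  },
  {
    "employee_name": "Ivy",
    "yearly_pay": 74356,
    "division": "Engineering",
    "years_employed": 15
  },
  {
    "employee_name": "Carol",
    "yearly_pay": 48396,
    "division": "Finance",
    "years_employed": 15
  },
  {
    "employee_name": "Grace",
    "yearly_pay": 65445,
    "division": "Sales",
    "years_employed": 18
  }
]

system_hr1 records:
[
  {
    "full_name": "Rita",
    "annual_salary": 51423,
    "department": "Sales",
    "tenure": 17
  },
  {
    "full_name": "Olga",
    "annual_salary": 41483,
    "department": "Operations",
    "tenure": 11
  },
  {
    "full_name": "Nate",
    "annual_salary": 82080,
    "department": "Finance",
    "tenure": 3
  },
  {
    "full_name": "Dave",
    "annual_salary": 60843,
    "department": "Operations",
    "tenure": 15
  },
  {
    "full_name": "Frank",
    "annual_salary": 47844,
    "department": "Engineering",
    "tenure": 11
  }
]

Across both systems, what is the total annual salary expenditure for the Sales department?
182143

Schema mappings:
- "division" (system_hr2) = "department" (system_hr1) = department
- "yearly_pay" (system_hr2) = "annual_salary" (system_hr1) = salary

Sales salaries from system_hr2: 130720
Sales salaries from system_hr1: 51423

Total: 130720 + 51423 = 182143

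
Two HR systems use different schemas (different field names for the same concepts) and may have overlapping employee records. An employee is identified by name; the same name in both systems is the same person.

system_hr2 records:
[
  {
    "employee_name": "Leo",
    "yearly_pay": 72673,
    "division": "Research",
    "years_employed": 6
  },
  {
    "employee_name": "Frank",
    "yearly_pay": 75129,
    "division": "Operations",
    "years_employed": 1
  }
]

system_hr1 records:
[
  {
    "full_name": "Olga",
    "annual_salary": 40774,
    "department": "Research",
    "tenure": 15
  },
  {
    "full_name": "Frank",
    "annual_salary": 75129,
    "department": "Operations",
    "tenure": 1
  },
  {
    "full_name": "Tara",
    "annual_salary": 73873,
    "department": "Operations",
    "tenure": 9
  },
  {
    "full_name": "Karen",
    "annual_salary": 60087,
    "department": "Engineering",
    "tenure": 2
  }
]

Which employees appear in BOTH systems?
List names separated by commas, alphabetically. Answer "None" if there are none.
Frank

Schema mapping: "employee_name" (system_hr2) = "full_name" (system_hr1) = employee name

Names in system_hr2: ['Frank', 'Leo']
Names in system_hr1: ['Frank', 'Karen', 'Olga', 'Tara']

Intersection: ['Frank']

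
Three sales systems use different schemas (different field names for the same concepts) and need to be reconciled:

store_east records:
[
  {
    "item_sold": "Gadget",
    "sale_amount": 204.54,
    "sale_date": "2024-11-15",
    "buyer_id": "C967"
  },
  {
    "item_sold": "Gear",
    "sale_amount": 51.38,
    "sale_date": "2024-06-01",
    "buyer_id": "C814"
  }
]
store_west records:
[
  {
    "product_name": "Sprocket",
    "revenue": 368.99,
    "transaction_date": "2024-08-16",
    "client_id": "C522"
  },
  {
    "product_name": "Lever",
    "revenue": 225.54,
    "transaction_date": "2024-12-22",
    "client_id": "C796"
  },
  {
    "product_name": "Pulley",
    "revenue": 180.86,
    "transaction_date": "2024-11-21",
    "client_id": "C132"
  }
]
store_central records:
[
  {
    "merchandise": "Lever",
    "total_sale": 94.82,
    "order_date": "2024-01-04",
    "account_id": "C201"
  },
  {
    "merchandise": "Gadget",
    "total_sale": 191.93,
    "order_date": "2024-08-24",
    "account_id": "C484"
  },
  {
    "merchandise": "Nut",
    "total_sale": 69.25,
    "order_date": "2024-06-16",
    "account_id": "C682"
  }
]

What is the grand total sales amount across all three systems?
1387.31

Schema reconciliation - all amount fields map to sale amount:

store_east (sale_amount): 255.92
store_west (revenue): 775.39
store_central (total_sale): 356.0

Grand total: 1387.31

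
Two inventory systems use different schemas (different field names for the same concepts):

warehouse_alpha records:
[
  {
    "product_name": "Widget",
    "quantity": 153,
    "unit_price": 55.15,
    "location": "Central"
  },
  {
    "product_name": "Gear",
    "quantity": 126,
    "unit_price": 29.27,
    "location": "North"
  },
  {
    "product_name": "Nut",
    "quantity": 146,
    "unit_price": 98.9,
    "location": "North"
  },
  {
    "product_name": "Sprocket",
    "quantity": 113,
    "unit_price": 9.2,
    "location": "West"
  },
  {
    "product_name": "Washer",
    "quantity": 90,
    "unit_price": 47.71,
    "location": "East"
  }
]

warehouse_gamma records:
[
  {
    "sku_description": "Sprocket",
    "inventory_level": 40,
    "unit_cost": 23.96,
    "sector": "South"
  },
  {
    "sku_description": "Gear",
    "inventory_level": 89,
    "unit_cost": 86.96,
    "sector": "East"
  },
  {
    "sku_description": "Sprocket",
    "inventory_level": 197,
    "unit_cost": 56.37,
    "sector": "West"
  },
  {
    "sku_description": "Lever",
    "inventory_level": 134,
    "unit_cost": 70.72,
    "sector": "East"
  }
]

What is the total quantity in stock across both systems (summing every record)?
1088

To reconcile these schemas, identify the field holding the quantity in stock in each system:
1. In warehouse_alpha it is "quantity"
2. In warehouse_gamma it is "inventory_level"

From warehouse_alpha: 153 + 126 + 146 + 113 + 90 = 628
From warehouse_gamma: 40 + 89 + 197 + 134 = 460

Total: 628 + 460 = 1088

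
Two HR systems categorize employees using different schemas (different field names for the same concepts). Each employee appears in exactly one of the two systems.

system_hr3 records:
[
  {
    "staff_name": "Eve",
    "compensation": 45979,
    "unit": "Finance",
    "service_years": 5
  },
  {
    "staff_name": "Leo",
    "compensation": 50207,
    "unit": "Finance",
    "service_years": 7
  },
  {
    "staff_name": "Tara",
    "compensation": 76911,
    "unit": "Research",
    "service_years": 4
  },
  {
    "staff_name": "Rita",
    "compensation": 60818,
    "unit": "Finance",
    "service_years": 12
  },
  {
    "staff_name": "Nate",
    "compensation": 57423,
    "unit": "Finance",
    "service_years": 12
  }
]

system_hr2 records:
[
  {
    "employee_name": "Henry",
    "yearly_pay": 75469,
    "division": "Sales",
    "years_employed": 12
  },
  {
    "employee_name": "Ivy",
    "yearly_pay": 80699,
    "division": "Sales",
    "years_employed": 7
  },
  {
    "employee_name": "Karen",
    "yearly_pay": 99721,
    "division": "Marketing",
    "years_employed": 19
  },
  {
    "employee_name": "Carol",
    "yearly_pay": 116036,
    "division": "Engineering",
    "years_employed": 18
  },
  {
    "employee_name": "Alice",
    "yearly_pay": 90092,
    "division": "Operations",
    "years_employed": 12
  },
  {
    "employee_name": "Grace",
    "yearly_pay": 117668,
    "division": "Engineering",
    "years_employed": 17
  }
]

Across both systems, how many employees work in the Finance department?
4

Schema mapping: "unit" (system_hr3) = "division" (system_hr2) = department

Finance employees in system_hr3: 4
Finance employees in system_hr2: 0

Total in Finance: 4 + 0 = 4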